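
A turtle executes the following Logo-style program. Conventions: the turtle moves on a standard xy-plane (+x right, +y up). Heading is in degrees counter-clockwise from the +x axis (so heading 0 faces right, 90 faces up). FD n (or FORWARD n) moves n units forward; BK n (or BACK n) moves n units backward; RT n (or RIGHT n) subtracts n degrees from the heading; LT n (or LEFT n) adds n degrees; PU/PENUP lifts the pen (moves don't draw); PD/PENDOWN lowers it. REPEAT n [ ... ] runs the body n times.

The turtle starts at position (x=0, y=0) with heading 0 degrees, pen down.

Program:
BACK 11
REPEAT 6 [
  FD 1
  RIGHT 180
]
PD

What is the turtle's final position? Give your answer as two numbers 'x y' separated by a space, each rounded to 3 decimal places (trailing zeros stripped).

Answer: -11 0

Derivation:
Executing turtle program step by step:
Start: pos=(0,0), heading=0, pen down
BK 11: (0,0) -> (-11,0) [heading=0, draw]
REPEAT 6 [
  -- iteration 1/6 --
  FD 1: (-11,0) -> (-10,0) [heading=0, draw]
  RT 180: heading 0 -> 180
  -- iteration 2/6 --
  FD 1: (-10,0) -> (-11,0) [heading=180, draw]
  RT 180: heading 180 -> 0
  -- iteration 3/6 --
  FD 1: (-11,0) -> (-10,0) [heading=0, draw]
  RT 180: heading 0 -> 180
  -- iteration 4/6 --
  FD 1: (-10,0) -> (-11,0) [heading=180, draw]
  RT 180: heading 180 -> 0
  -- iteration 5/6 --
  FD 1: (-11,0) -> (-10,0) [heading=0, draw]
  RT 180: heading 0 -> 180
  -- iteration 6/6 --
  FD 1: (-10,0) -> (-11,0) [heading=180, draw]
  RT 180: heading 180 -> 0
]
PD: pen down
Final: pos=(-11,0), heading=0, 7 segment(s) drawn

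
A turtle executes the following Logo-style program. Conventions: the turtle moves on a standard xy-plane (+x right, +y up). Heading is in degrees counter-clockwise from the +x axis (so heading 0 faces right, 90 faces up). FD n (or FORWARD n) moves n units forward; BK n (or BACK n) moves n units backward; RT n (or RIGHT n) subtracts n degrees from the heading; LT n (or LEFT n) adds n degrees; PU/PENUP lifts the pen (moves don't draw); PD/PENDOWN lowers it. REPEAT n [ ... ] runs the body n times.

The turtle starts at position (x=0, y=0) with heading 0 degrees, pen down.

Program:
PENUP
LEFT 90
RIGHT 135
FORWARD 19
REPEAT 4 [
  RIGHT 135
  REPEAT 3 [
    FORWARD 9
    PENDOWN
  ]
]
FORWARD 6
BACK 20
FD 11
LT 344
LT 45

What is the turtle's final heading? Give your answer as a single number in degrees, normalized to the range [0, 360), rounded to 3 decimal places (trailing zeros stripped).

Executing turtle program step by step:
Start: pos=(0,0), heading=0, pen down
PU: pen up
LT 90: heading 0 -> 90
RT 135: heading 90 -> 315
FD 19: (0,0) -> (13.435,-13.435) [heading=315, move]
REPEAT 4 [
  -- iteration 1/4 --
  RT 135: heading 315 -> 180
  REPEAT 3 [
    -- iteration 1/3 --
    FD 9: (13.435,-13.435) -> (4.435,-13.435) [heading=180, move]
    PD: pen down
    -- iteration 2/3 --
    FD 9: (4.435,-13.435) -> (-4.565,-13.435) [heading=180, draw]
    PD: pen down
    -- iteration 3/3 --
    FD 9: (-4.565,-13.435) -> (-13.565,-13.435) [heading=180, draw]
    PD: pen down
  ]
  -- iteration 2/4 --
  RT 135: heading 180 -> 45
  REPEAT 3 [
    -- iteration 1/3 --
    FD 9: (-13.565,-13.435) -> (-7.201,-7.071) [heading=45, draw]
    PD: pen down
    -- iteration 2/3 --
    FD 9: (-7.201,-7.071) -> (-0.837,-0.707) [heading=45, draw]
    PD: pen down
    -- iteration 3/3 --
    FD 9: (-0.837,-0.707) -> (5.527,5.657) [heading=45, draw]
    PD: pen down
  ]
  -- iteration 3/4 --
  RT 135: heading 45 -> 270
  REPEAT 3 [
    -- iteration 1/3 --
    FD 9: (5.527,5.657) -> (5.527,-3.343) [heading=270, draw]
    PD: pen down
    -- iteration 2/3 --
    FD 9: (5.527,-3.343) -> (5.527,-12.343) [heading=270, draw]
    PD: pen down
    -- iteration 3/3 --
    FD 9: (5.527,-12.343) -> (5.527,-21.343) [heading=270, draw]
    PD: pen down
  ]
  -- iteration 4/4 --
  RT 135: heading 270 -> 135
  REPEAT 3 [
    -- iteration 1/3 --
    FD 9: (5.527,-21.343) -> (-0.837,-14.979) [heading=135, draw]
    PD: pen down
    -- iteration 2/3 --
    FD 9: (-0.837,-14.979) -> (-7.201,-8.615) [heading=135, draw]
    PD: pen down
    -- iteration 3/3 --
    FD 9: (-7.201,-8.615) -> (-13.565,-2.251) [heading=135, draw]
    PD: pen down
  ]
]
FD 6: (-13.565,-2.251) -> (-17.808,1.991) [heading=135, draw]
BK 20: (-17.808,1.991) -> (-3.665,-12.151) [heading=135, draw]
FD 11: (-3.665,-12.151) -> (-11.444,-4.373) [heading=135, draw]
LT 344: heading 135 -> 119
LT 45: heading 119 -> 164
Final: pos=(-11.444,-4.373), heading=164, 14 segment(s) drawn

Answer: 164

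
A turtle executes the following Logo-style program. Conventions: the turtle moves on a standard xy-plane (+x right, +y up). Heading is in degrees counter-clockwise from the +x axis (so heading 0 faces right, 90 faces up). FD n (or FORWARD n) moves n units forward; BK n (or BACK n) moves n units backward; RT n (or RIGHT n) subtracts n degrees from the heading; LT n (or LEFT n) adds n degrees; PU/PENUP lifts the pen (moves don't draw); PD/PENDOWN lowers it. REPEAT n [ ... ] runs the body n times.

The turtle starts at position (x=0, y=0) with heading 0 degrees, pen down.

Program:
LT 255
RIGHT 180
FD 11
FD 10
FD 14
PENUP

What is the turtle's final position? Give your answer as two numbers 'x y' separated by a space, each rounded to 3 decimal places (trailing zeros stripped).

Answer: 9.059 33.807

Derivation:
Executing turtle program step by step:
Start: pos=(0,0), heading=0, pen down
LT 255: heading 0 -> 255
RT 180: heading 255 -> 75
FD 11: (0,0) -> (2.847,10.625) [heading=75, draw]
FD 10: (2.847,10.625) -> (5.435,20.284) [heading=75, draw]
FD 14: (5.435,20.284) -> (9.059,33.807) [heading=75, draw]
PU: pen up
Final: pos=(9.059,33.807), heading=75, 3 segment(s) drawn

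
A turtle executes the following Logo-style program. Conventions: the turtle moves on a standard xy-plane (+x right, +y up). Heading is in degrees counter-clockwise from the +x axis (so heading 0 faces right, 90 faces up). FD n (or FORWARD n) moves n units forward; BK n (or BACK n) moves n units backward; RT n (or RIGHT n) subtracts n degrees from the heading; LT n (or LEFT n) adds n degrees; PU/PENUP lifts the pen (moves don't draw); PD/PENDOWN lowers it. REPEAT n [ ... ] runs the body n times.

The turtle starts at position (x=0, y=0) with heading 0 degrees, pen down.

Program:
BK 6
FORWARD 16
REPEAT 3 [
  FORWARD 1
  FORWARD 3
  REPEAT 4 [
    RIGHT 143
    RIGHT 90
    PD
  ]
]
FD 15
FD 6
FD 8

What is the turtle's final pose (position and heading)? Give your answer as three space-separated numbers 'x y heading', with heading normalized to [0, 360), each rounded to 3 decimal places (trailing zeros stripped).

Answer: 15.393 27.366 84

Derivation:
Executing turtle program step by step:
Start: pos=(0,0), heading=0, pen down
BK 6: (0,0) -> (-6,0) [heading=0, draw]
FD 16: (-6,0) -> (10,0) [heading=0, draw]
REPEAT 3 [
  -- iteration 1/3 --
  FD 1: (10,0) -> (11,0) [heading=0, draw]
  FD 3: (11,0) -> (14,0) [heading=0, draw]
  REPEAT 4 [
    -- iteration 1/4 --
    RT 143: heading 0 -> 217
    RT 90: heading 217 -> 127
    PD: pen down
    -- iteration 2/4 --
    RT 143: heading 127 -> 344
    RT 90: heading 344 -> 254
    PD: pen down
    -- iteration 3/4 --
    RT 143: heading 254 -> 111
    RT 90: heading 111 -> 21
    PD: pen down
    -- iteration 4/4 --
    RT 143: heading 21 -> 238
    RT 90: heading 238 -> 148
    PD: pen down
  ]
  -- iteration 2/3 --
  FD 1: (14,0) -> (13.152,0.53) [heading=148, draw]
  FD 3: (13.152,0.53) -> (10.608,2.12) [heading=148, draw]
  REPEAT 4 [
    -- iteration 1/4 --
    RT 143: heading 148 -> 5
    RT 90: heading 5 -> 275
    PD: pen down
    -- iteration 2/4 --
    RT 143: heading 275 -> 132
    RT 90: heading 132 -> 42
    PD: pen down
    -- iteration 3/4 --
    RT 143: heading 42 -> 259
    RT 90: heading 259 -> 169
    PD: pen down
    -- iteration 4/4 --
    RT 143: heading 169 -> 26
    RT 90: heading 26 -> 296
    PD: pen down
  ]
  -- iteration 3/3 --
  FD 1: (10.608,2.12) -> (11.046,1.221) [heading=296, draw]
  FD 3: (11.046,1.221) -> (12.361,-1.475) [heading=296, draw]
  REPEAT 4 [
    -- iteration 1/4 --
    RT 143: heading 296 -> 153
    RT 90: heading 153 -> 63
    PD: pen down
    -- iteration 2/4 --
    RT 143: heading 63 -> 280
    RT 90: heading 280 -> 190
    PD: pen down
    -- iteration 3/4 --
    RT 143: heading 190 -> 47
    RT 90: heading 47 -> 317
    PD: pen down
    -- iteration 4/4 --
    RT 143: heading 317 -> 174
    RT 90: heading 174 -> 84
    PD: pen down
  ]
]
FD 15: (12.361,-1.475) -> (13.929,13.442) [heading=84, draw]
FD 6: (13.929,13.442) -> (14.556,19.409) [heading=84, draw]
FD 8: (14.556,19.409) -> (15.393,27.366) [heading=84, draw]
Final: pos=(15.393,27.366), heading=84, 11 segment(s) drawn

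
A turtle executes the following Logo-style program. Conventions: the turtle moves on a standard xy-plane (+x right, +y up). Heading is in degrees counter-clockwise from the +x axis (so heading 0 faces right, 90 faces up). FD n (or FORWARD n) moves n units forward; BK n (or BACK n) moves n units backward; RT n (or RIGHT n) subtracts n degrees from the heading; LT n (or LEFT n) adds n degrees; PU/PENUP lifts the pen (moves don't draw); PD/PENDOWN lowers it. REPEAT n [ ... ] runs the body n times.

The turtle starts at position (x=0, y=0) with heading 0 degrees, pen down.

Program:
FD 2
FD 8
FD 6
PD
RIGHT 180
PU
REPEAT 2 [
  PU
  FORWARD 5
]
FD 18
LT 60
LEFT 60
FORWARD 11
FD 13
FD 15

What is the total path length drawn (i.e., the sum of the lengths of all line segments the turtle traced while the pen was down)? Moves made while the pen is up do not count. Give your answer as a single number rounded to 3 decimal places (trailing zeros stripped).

Answer: 16

Derivation:
Executing turtle program step by step:
Start: pos=(0,0), heading=0, pen down
FD 2: (0,0) -> (2,0) [heading=0, draw]
FD 8: (2,0) -> (10,0) [heading=0, draw]
FD 6: (10,0) -> (16,0) [heading=0, draw]
PD: pen down
RT 180: heading 0 -> 180
PU: pen up
REPEAT 2 [
  -- iteration 1/2 --
  PU: pen up
  FD 5: (16,0) -> (11,0) [heading=180, move]
  -- iteration 2/2 --
  PU: pen up
  FD 5: (11,0) -> (6,0) [heading=180, move]
]
FD 18: (6,0) -> (-12,0) [heading=180, move]
LT 60: heading 180 -> 240
LT 60: heading 240 -> 300
FD 11: (-12,0) -> (-6.5,-9.526) [heading=300, move]
FD 13: (-6.5,-9.526) -> (0,-20.785) [heading=300, move]
FD 15: (0,-20.785) -> (7.5,-33.775) [heading=300, move]
Final: pos=(7.5,-33.775), heading=300, 3 segment(s) drawn

Segment lengths:
  seg 1: (0,0) -> (2,0), length = 2
  seg 2: (2,0) -> (10,0), length = 8
  seg 3: (10,0) -> (16,0), length = 6
Total = 16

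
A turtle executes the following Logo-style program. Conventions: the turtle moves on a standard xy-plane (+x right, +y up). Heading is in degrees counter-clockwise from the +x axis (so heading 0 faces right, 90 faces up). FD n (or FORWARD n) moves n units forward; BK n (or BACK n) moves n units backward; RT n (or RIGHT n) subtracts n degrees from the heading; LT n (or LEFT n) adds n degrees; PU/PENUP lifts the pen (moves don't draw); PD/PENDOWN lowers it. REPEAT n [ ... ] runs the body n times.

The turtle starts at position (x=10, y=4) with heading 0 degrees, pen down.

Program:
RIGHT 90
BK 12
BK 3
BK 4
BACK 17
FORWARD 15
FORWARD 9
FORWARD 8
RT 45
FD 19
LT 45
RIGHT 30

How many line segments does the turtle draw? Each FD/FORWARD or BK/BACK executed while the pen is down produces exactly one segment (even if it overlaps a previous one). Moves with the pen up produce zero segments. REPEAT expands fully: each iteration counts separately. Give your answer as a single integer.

Executing turtle program step by step:
Start: pos=(10,4), heading=0, pen down
RT 90: heading 0 -> 270
BK 12: (10,4) -> (10,16) [heading=270, draw]
BK 3: (10,16) -> (10,19) [heading=270, draw]
BK 4: (10,19) -> (10,23) [heading=270, draw]
BK 17: (10,23) -> (10,40) [heading=270, draw]
FD 15: (10,40) -> (10,25) [heading=270, draw]
FD 9: (10,25) -> (10,16) [heading=270, draw]
FD 8: (10,16) -> (10,8) [heading=270, draw]
RT 45: heading 270 -> 225
FD 19: (10,8) -> (-3.435,-5.435) [heading=225, draw]
LT 45: heading 225 -> 270
RT 30: heading 270 -> 240
Final: pos=(-3.435,-5.435), heading=240, 8 segment(s) drawn
Segments drawn: 8

Answer: 8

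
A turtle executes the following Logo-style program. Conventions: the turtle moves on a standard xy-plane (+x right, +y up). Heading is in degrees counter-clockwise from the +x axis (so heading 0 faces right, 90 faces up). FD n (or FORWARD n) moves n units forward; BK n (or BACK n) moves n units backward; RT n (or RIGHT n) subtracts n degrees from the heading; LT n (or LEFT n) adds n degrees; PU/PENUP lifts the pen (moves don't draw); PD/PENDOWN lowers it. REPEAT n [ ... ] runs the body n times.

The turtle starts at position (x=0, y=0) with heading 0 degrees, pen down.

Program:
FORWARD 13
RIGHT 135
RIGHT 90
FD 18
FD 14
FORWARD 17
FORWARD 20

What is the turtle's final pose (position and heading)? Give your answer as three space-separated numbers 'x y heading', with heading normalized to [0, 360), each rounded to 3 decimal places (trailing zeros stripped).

Answer: -35.79 48.79 135

Derivation:
Executing turtle program step by step:
Start: pos=(0,0), heading=0, pen down
FD 13: (0,0) -> (13,0) [heading=0, draw]
RT 135: heading 0 -> 225
RT 90: heading 225 -> 135
FD 18: (13,0) -> (0.272,12.728) [heading=135, draw]
FD 14: (0.272,12.728) -> (-9.627,22.627) [heading=135, draw]
FD 17: (-9.627,22.627) -> (-21.648,34.648) [heading=135, draw]
FD 20: (-21.648,34.648) -> (-35.79,48.79) [heading=135, draw]
Final: pos=(-35.79,48.79), heading=135, 5 segment(s) drawn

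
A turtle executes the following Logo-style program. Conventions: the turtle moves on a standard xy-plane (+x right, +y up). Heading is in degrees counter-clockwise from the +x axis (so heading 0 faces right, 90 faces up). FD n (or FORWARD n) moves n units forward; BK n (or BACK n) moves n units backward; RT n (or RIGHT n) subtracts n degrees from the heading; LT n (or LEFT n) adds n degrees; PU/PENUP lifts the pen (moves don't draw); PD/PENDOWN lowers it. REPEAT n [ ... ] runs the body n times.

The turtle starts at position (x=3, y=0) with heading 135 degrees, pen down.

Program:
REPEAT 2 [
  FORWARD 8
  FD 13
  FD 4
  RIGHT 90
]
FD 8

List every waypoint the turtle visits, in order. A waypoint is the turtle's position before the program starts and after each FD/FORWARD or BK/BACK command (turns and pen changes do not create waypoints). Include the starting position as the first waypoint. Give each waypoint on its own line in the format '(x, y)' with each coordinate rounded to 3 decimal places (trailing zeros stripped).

Answer: (3, 0)
(-2.657, 5.657)
(-11.849, 14.849)
(-14.678, 17.678)
(-9.021, 23.335)
(0.172, 32.527)
(3, 35.355)
(8.657, 29.698)

Derivation:
Executing turtle program step by step:
Start: pos=(3,0), heading=135, pen down
REPEAT 2 [
  -- iteration 1/2 --
  FD 8: (3,0) -> (-2.657,5.657) [heading=135, draw]
  FD 13: (-2.657,5.657) -> (-11.849,14.849) [heading=135, draw]
  FD 4: (-11.849,14.849) -> (-14.678,17.678) [heading=135, draw]
  RT 90: heading 135 -> 45
  -- iteration 2/2 --
  FD 8: (-14.678,17.678) -> (-9.021,23.335) [heading=45, draw]
  FD 13: (-9.021,23.335) -> (0.172,32.527) [heading=45, draw]
  FD 4: (0.172,32.527) -> (3,35.355) [heading=45, draw]
  RT 90: heading 45 -> 315
]
FD 8: (3,35.355) -> (8.657,29.698) [heading=315, draw]
Final: pos=(8.657,29.698), heading=315, 7 segment(s) drawn
Waypoints (8 total):
(3, 0)
(-2.657, 5.657)
(-11.849, 14.849)
(-14.678, 17.678)
(-9.021, 23.335)
(0.172, 32.527)
(3, 35.355)
(8.657, 29.698)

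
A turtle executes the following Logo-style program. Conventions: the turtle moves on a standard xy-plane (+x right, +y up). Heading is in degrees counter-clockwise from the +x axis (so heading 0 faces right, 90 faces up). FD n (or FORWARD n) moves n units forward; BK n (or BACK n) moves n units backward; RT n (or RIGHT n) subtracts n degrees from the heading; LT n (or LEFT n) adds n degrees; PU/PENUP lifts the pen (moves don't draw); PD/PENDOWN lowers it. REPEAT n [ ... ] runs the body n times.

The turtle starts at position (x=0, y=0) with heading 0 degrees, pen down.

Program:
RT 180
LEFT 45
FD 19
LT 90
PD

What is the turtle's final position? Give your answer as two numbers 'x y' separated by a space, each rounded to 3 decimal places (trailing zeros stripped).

Executing turtle program step by step:
Start: pos=(0,0), heading=0, pen down
RT 180: heading 0 -> 180
LT 45: heading 180 -> 225
FD 19: (0,0) -> (-13.435,-13.435) [heading=225, draw]
LT 90: heading 225 -> 315
PD: pen down
Final: pos=(-13.435,-13.435), heading=315, 1 segment(s) drawn

Answer: -13.435 -13.435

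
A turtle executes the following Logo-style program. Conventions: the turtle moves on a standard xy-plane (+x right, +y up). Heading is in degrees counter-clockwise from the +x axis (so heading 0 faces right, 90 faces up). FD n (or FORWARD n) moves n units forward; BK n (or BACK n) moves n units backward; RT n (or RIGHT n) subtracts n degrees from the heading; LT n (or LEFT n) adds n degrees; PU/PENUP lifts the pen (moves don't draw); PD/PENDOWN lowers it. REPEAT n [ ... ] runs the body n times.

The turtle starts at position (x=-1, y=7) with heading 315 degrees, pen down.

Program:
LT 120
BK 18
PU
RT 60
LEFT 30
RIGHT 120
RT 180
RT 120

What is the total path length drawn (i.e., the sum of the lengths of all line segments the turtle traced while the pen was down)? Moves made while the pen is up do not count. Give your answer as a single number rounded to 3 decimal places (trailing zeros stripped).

Executing turtle program step by step:
Start: pos=(-1,7), heading=315, pen down
LT 120: heading 315 -> 75
BK 18: (-1,7) -> (-5.659,-10.387) [heading=75, draw]
PU: pen up
RT 60: heading 75 -> 15
LT 30: heading 15 -> 45
RT 120: heading 45 -> 285
RT 180: heading 285 -> 105
RT 120: heading 105 -> 345
Final: pos=(-5.659,-10.387), heading=345, 1 segment(s) drawn

Segment lengths:
  seg 1: (-1,7) -> (-5.659,-10.387), length = 18
Total = 18

Answer: 18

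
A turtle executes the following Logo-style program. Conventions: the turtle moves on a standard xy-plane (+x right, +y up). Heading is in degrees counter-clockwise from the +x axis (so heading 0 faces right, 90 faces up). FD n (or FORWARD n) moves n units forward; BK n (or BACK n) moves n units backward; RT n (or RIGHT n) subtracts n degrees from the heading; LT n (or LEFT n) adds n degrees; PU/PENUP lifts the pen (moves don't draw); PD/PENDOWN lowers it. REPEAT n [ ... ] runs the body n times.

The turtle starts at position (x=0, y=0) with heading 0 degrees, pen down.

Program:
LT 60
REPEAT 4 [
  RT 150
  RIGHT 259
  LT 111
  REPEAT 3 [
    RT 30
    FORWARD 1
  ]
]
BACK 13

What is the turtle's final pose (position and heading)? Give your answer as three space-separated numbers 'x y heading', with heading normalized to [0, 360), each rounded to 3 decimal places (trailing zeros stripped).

Answer: 0.794 13.446 308

Derivation:
Executing turtle program step by step:
Start: pos=(0,0), heading=0, pen down
LT 60: heading 0 -> 60
REPEAT 4 [
  -- iteration 1/4 --
  RT 150: heading 60 -> 270
  RT 259: heading 270 -> 11
  LT 111: heading 11 -> 122
  REPEAT 3 [
    -- iteration 1/3 --
    RT 30: heading 122 -> 92
    FD 1: (0,0) -> (-0.035,0.999) [heading=92, draw]
    -- iteration 2/3 --
    RT 30: heading 92 -> 62
    FD 1: (-0.035,0.999) -> (0.435,1.882) [heading=62, draw]
    -- iteration 3/3 --
    RT 30: heading 62 -> 32
    FD 1: (0.435,1.882) -> (1.283,2.412) [heading=32, draw]
  ]
  -- iteration 2/4 --
  RT 150: heading 32 -> 242
  RT 259: heading 242 -> 343
  LT 111: heading 343 -> 94
  REPEAT 3 [
    -- iteration 1/3 --
    RT 30: heading 94 -> 64
    FD 1: (1.283,2.412) -> (1.721,3.311) [heading=64, draw]
    -- iteration 2/3 --
    RT 30: heading 64 -> 34
    FD 1: (1.721,3.311) -> (2.55,3.87) [heading=34, draw]
    -- iteration 3/3 --
    RT 30: heading 34 -> 4
    FD 1: (2.55,3.87) -> (3.548,3.94) [heading=4, draw]
  ]
  -- iteration 3/4 --
  RT 150: heading 4 -> 214
  RT 259: heading 214 -> 315
  LT 111: heading 315 -> 66
  REPEAT 3 [
    -- iteration 1/3 --
    RT 30: heading 66 -> 36
    FD 1: (3.548,3.94) -> (4.357,4.528) [heading=36, draw]
    -- iteration 2/3 --
    RT 30: heading 36 -> 6
    FD 1: (4.357,4.528) -> (5.351,4.632) [heading=6, draw]
    -- iteration 3/3 --
    RT 30: heading 6 -> 336
    FD 1: (5.351,4.632) -> (6.265,4.226) [heading=336, draw]
  ]
  -- iteration 4/4 --
  RT 150: heading 336 -> 186
  RT 259: heading 186 -> 287
  LT 111: heading 287 -> 38
  REPEAT 3 [
    -- iteration 1/3 --
    RT 30: heading 38 -> 8
    FD 1: (6.265,4.226) -> (7.255,4.365) [heading=8, draw]
    -- iteration 2/3 --
    RT 30: heading 8 -> 338
    FD 1: (7.255,4.365) -> (8.182,3.99) [heading=338, draw]
    -- iteration 3/3 --
    RT 30: heading 338 -> 308
    FD 1: (8.182,3.99) -> (8.798,3.202) [heading=308, draw]
  ]
]
BK 13: (8.798,3.202) -> (0.794,13.446) [heading=308, draw]
Final: pos=(0.794,13.446), heading=308, 13 segment(s) drawn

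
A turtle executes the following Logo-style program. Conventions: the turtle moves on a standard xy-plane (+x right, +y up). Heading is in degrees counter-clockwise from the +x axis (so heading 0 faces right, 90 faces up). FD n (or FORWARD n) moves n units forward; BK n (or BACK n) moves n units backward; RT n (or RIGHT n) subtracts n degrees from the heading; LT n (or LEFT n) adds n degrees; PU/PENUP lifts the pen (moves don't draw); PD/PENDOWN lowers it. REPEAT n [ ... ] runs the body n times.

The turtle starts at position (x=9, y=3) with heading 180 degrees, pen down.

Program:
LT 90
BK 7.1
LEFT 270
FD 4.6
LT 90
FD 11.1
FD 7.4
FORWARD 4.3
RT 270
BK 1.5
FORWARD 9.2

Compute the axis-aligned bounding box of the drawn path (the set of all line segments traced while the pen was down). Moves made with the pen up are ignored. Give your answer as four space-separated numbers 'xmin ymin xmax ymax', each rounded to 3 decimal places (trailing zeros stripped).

Executing turtle program step by step:
Start: pos=(9,3), heading=180, pen down
LT 90: heading 180 -> 270
BK 7.1: (9,3) -> (9,10.1) [heading=270, draw]
LT 270: heading 270 -> 180
FD 4.6: (9,10.1) -> (4.4,10.1) [heading=180, draw]
LT 90: heading 180 -> 270
FD 11.1: (4.4,10.1) -> (4.4,-1) [heading=270, draw]
FD 7.4: (4.4,-1) -> (4.4,-8.4) [heading=270, draw]
FD 4.3: (4.4,-8.4) -> (4.4,-12.7) [heading=270, draw]
RT 270: heading 270 -> 0
BK 1.5: (4.4,-12.7) -> (2.9,-12.7) [heading=0, draw]
FD 9.2: (2.9,-12.7) -> (12.1,-12.7) [heading=0, draw]
Final: pos=(12.1,-12.7), heading=0, 7 segment(s) drawn

Segment endpoints: x in {2.9, 4.4, 4.4, 4.4, 4.4, 9, 9, 12.1}, y in {-12.7, -12.7, -8.4, -1, 3, 10.1, 10.1}
xmin=2.9, ymin=-12.7, xmax=12.1, ymax=10.1

Answer: 2.9 -12.7 12.1 10.1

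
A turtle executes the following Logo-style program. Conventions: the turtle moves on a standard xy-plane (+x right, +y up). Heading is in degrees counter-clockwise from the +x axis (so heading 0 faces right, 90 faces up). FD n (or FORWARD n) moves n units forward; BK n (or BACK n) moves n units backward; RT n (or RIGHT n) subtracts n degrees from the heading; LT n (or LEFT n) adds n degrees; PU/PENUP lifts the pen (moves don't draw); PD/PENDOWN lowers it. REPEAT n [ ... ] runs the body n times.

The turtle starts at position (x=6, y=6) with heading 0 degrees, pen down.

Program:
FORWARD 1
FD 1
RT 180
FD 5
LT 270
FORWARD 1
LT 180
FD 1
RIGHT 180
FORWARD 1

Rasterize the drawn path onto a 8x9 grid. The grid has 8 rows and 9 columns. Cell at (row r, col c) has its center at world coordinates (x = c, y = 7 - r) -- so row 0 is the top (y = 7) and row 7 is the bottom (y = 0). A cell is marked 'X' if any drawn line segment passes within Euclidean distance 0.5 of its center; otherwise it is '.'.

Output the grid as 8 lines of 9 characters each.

Segment 0: (6,6) -> (7,6)
Segment 1: (7,6) -> (8,6)
Segment 2: (8,6) -> (3,6)
Segment 3: (3,6) -> (3,7)
Segment 4: (3,7) -> (3,6)
Segment 5: (3,6) -> (3,7)

Answer: ...X.....
...XXXXXX
.........
.........
.........
.........
.........
.........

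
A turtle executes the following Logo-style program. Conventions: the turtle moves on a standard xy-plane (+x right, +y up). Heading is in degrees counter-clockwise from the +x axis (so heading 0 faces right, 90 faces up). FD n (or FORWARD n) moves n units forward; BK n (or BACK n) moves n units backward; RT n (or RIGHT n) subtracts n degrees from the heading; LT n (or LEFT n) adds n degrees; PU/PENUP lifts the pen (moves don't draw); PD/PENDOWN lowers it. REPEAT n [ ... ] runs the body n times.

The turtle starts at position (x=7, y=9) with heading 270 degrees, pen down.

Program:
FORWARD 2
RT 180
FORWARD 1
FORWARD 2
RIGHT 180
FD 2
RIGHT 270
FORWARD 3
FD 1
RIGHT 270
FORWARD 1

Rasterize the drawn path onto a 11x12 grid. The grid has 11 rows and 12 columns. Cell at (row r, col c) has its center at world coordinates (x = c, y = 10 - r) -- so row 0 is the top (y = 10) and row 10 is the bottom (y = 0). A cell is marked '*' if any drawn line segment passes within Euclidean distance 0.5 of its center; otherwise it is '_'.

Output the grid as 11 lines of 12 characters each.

Segment 0: (7,9) -> (7,7)
Segment 1: (7,7) -> (7,8)
Segment 2: (7,8) -> (7,10)
Segment 3: (7,10) -> (7,8)
Segment 4: (7,8) -> (10,8)
Segment 5: (10,8) -> (11,8)
Segment 6: (11,8) -> (11,9)

Answer: _______*____
_______*___*
_______*****
_______*____
____________
____________
____________
____________
____________
____________
____________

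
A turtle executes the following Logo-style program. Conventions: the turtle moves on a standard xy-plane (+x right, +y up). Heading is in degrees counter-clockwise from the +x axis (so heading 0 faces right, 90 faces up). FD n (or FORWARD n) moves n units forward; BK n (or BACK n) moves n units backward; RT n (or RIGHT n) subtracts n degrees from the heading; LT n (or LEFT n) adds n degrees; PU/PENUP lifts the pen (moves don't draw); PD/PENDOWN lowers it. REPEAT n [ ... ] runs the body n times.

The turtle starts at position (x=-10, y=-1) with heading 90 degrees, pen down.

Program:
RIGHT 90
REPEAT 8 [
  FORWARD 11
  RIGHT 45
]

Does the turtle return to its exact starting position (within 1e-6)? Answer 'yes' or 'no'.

Answer: yes

Derivation:
Executing turtle program step by step:
Start: pos=(-10,-1), heading=90, pen down
RT 90: heading 90 -> 0
REPEAT 8 [
  -- iteration 1/8 --
  FD 11: (-10,-1) -> (1,-1) [heading=0, draw]
  RT 45: heading 0 -> 315
  -- iteration 2/8 --
  FD 11: (1,-1) -> (8.778,-8.778) [heading=315, draw]
  RT 45: heading 315 -> 270
  -- iteration 3/8 --
  FD 11: (8.778,-8.778) -> (8.778,-19.778) [heading=270, draw]
  RT 45: heading 270 -> 225
  -- iteration 4/8 --
  FD 11: (8.778,-19.778) -> (1,-27.556) [heading=225, draw]
  RT 45: heading 225 -> 180
  -- iteration 5/8 --
  FD 11: (1,-27.556) -> (-10,-27.556) [heading=180, draw]
  RT 45: heading 180 -> 135
  -- iteration 6/8 --
  FD 11: (-10,-27.556) -> (-17.778,-19.778) [heading=135, draw]
  RT 45: heading 135 -> 90
  -- iteration 7/8 --
  FD 11: (-17.778,-19.778) -> (-17.778,-8.778) [heading=90, draw]
  RT 45: heading 90 -> 45
  -- iteration 8/8 --
  FD 11: (-17.778,-8.778) -> (-10,-1) [heading=45, draw]
  RT 45: heading 45 -> 0
]
Final: pos=(-10,-1), heading=0, 8 segment(s) drawn

Start position: (-10, -1)
Final position: (-10, -1)
Distance = 0; < 1e-6 -> CLOSED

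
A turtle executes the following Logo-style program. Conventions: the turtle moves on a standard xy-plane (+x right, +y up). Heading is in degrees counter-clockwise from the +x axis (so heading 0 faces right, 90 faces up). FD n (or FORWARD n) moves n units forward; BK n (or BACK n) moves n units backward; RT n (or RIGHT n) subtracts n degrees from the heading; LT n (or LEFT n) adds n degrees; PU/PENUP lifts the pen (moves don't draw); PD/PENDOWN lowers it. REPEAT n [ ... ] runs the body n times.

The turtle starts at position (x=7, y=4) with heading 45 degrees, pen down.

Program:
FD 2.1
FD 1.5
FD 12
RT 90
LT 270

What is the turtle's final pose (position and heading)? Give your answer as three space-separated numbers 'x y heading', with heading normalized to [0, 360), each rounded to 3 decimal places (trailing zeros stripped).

Executing turtle program step by step:
Start: pos=(7,4), heading=45, pen down
FD 2.1: (7,4) -> (8.485,5.485) [heading=45, draw]
FD 1.5: (8.485,5.485) -> (9.546,6.546) [heading=45, draw]
FD 12: (9.546,6.546) -> (18.031,15.031) [heading=45, draw]
RT 90: heading 45 -> 315
LT 270: heading 315 -> 225
Final: pos=(18.031,15.031), heading=225, 3 segment(s) drawn

Answer: 18.031 15.031 225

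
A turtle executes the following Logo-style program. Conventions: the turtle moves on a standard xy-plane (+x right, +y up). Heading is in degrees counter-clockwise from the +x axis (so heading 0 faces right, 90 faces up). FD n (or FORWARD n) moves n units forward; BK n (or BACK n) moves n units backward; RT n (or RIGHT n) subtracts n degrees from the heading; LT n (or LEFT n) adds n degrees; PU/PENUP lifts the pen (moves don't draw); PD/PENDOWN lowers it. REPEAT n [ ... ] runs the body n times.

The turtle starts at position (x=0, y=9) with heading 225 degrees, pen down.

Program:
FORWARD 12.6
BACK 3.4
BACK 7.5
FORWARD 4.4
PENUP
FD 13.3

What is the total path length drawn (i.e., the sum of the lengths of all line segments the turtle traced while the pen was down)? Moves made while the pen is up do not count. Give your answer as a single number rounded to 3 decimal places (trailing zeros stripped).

Answer: 27.9

Derivation:
Executing turtle program step by step:
Start: pos=(0,9), heading=225, pen down
FD 12.6: (0,9) -> (-8.91,0.09) [heading=225, draw]
BK 3.4: (-8.91,0.09) -> (-6.505,2.495) [heading=225, draw]
BK 7.5: (-6.505,2.495) -> (-1.202,7.798) [heading=225, draw]
FD 4.4: (-1.202,7.798) -> (-4.313,4.687) [heading=225, draw]
PU: pen up
FD 13.3: (-4.313,4.687) -> (-13.718,-4.718) [heading=225, move]
Final: pos=(-13.718,-4.718), heading=225, 4 segment(s) drawn

Segment lengths:
  seg 1: (0,9) -> (-8.91,0.09), length = 12.6
  seg 2: (-8.91,0.09) -> (-6.505,2.495), length = 3.4
  seg 3: (-6.505,2.495) -> (-1.202,7.798), length = 7.5
  seg 4: (-1.202,7.798) -> (-4.313,4.687), length = 4.4
Total = 27.9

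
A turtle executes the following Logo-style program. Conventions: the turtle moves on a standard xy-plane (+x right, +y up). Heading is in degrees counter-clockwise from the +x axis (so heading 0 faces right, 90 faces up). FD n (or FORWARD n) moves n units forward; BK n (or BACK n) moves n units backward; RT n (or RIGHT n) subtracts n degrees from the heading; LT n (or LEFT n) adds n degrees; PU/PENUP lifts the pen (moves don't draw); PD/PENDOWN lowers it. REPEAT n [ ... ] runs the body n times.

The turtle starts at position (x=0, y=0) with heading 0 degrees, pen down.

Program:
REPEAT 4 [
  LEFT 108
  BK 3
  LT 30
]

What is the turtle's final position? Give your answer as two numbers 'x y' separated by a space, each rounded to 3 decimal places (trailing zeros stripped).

Answer: 2.26 -2.26

Derivation:
Executing turtle program step by step:
Start: pos=(0,0), heading=0, pen down
REPEAT 4 [
  -- iteration 1/4 --
  LT 108: heading 0 -> 108
  BK 3: (0,0) -> (0.927,-2.853) [heading=108, draw]
  LT 30: heading 108 -> 138
  -- iteration 2/4 --
  LT 108: heading 138 -> 246
  BK 3: (0.927,-2.853) -> (2.147,-0.113) [heading=246, draw]
  LT 30: heading 246 -> 276
  -- iteration 3/4 --
  LT 108: heading 276 -> 24
  BK 3: (2.147,-0.113) -> (-0.593,-1.333) [heading=24, draw]
  LT 30: heading 24 -> 54
  -- iteration 4/4 --
  LT 108: heading 54 -> 162
  BK 3: (-0.593,-1.333) -> (2.26,-2.26) [heading=162, draw]
  LT 30: heading 162 -> 192
]
Final: pos=(2.26,-2.26), heading=192, 4 segment(s) drawn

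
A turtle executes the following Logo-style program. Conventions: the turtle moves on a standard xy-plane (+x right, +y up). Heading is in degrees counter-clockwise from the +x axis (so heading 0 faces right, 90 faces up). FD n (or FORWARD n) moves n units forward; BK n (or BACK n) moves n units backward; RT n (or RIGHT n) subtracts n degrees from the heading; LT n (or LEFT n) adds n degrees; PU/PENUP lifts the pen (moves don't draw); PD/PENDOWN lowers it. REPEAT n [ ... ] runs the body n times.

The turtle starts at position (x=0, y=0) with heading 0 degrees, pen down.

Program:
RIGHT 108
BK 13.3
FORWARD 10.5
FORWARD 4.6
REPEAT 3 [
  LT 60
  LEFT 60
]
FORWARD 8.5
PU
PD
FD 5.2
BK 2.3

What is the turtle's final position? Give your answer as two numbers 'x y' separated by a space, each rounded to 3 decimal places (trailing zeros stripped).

Executing turtle program step by step:
Start: pos=(0,0), heading=0, pen down
RT 108: heading 0 -> 252
BK 13.3: (0,0) -> (4.11,12.649) [heading=252, draw]
FD 10.5: (4.11,12.649) -> (0.865,2.663) [heading=252, draw]
FD 4.6: (0.865,2.663) -> (-0.556,-1.712) [heading=252, draw]
REPEAT 3 [
  -- iteration 1/3 --
  LT 60: heading 252 -> 312
  LT 60: heading 312 -> 12
  -- iteration 2/3 --
  LT 60: heading 12 -> 72
  LT 60: heading 72 -> 132
  -- iteration 3/3 --
  LT 60: heading 132 -> 192
  LT 60: heading 192 -> 252
]
FD 8.5: (-0.556,-1.712) -> (-3.183,-9.796) [heading=252, draw]
PU: pen up
PD: pen down
FD 5.2: (-3.183,-9.796) -> (-4.79,-14.741) [heading=252, draw]
BK 2.3: (-4.79,-14.741) -> (-4.079,-12.554) [heading=252, draw]
Final: pos=(-4.079,-12.554), heading=252, 6 segment(s) drawn

Answer: -4.079 -12.554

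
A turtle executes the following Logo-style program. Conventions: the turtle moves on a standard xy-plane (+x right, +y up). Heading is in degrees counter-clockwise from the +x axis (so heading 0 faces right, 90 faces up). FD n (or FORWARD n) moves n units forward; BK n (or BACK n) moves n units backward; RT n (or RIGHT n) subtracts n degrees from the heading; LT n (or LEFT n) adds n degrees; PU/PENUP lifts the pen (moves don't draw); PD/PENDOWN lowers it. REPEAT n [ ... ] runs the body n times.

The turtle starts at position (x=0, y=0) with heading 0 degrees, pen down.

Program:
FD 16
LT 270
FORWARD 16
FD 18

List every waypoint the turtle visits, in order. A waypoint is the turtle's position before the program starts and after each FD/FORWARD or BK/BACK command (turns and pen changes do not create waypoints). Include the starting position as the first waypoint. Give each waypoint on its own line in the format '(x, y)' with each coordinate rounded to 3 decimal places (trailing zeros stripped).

Answer: (0, 0)
(16, 0)
(16, -16)
(16, -34)

Derivation:
Executing turtle program step by step:
Start: pos=(0,0), heading=0, pen down
FD 16: (0,0) -> (16,0) [heading=0, draw]
LT 270: heading 0 -> 270
FD 16: (16,0) -> (16,-16) [heading=270, draw]
FD 18: (16,-16) -> (16,-34) [heading=270, draw]
Final: pos=(16,-34), heading=270, 3 segment(s) drawn
Waypoints (4 total):
(0, 0)
(16, 0)
(16, -16)
(16, -34)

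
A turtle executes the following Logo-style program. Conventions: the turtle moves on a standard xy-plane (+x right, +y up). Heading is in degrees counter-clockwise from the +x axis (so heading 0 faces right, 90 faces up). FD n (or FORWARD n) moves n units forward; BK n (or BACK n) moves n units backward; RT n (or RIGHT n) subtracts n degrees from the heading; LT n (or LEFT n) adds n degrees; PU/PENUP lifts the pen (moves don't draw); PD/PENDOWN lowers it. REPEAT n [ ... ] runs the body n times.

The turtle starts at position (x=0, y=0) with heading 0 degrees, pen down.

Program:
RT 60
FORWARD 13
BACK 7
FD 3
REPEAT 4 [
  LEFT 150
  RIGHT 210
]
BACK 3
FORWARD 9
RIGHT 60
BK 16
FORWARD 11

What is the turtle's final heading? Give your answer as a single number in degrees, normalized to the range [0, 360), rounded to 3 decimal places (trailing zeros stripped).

Answer: 0

Derivation:
Executing turtle program step by step:
Start: pos=(0,0), heading=0, pen down
RT 60: heading 0 -> 300
FD 13: (0,0) -> (6.5,-11.258) [heading=300, draw]
BK 7: (6.5,-11.258) -> (3,-5.196) [heading=300, draw]
FD 3: (3,-5.196) -> (4.5,-7.794) [heading=300, draw]
REPEAT 4 [
  -- iteration 1/4 --
  LT 150: heading 300 -> 90
  RT 210: heading 90 -> 240
  -- iteration 2/4 --
  LT 150: heading 240 -> 30
  RT 210: heading 30 -> 180
  -- iteration 3/4 --
  LT 150: heading 180 -> 330
  RT 210: heading 330 -> 120
  -- iteration 4/4 --
  LT 150: heading 120 -> 270
  RT 210: heading 270 -> 60
]
BK 3: (4.5,-7.794) -> (3,-10.392) [heading=60, draw]
FD 9: (3,-10.392) -> (7.5,-2.598) [heading=60, draw]
RT 60: heading 60 -> 0
BK 16: (7.5,-2.598) -> (-8.5,-2.598) [heading=0, draw]
FD 11: (-8.5,-2.598) -> (2.5,-2.598) [heading=0, draw]
Final: pos=(2.5,-2.598), heading=0, 7 segment(s) drawn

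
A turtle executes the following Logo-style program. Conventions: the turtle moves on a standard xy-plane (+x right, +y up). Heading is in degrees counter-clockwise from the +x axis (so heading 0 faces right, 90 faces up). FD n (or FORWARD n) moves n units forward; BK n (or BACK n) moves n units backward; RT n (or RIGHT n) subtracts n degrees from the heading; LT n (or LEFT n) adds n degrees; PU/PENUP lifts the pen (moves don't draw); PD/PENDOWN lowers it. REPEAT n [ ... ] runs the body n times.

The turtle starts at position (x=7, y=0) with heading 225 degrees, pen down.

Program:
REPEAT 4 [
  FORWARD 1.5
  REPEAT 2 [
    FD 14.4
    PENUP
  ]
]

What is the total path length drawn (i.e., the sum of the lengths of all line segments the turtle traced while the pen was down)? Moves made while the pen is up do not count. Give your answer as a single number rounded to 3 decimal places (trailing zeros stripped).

Answer: 15.9

Derivation:
Executing turtle program step by step:
Start: pos=(7,0), heading=225, pen down
REPEAT 4 [
  -- iteration 1/4 --
  FD 1.5: (7,0) -> (5.939,-1.061) [heading=225, draw]
  REPEAT 2 [
    -- iteration 1/2 --
    FD 14.4: (5.939,-1.061) -> (-4.243,-11.243) [heading=225, draw]
    PU: pen up
    -- iteration 2/2 --
    FD 14.4: (-4.243,-11.243) -> (-14.425,-21.425) [heading=225, move]
    PU: pen up
  ]
  -- iteration 2/4 --
  FD 1.5: (-14.425,-21.425) -> (-15.486,-22.486) [heading=225, move]
  REPEAT 2 [
    -- iteration 1/2 --
    FD 14.4: (-15.486,-22.486) -> (-25.668,-32.668) [heading=225, move]
    PU: pen up
    -- iteration 2/2 --
    FD 14.4: (-25.668,-32.668) -> (-35.851,-42.851) [heading=225, move]
    PU: pen up
  ]
  -- iteration 3/4 --
  FD 1.5: (-35.851,-42.851) -> (-36.911,-43.911) [heading=225, move]
  REPEAT 2 [
    -- iteration 1/2 --
    FD 14.4: (-36.911,-43.911) -> (-47.094,-54.094) [heading=225, move]
    PU: pen up
    -- iteration 2/2 --
    FD 14.4: (-47.094,-54.094) -> (-57.276,-64.276) [heading=225, move]
    PU: pen up
  ]
  -- iteration 4/4 --
  FD 1.5: (-57.276,-64.276) -> (-58.337,-65.337) [heading=225, move]
  REPEAT 2 [
    -- iteration 1/2 --
    FD 14.4: (-58.337,-65.337) -> (-68.519,-75.519) [heading=225, move]
    PU: pen up
    -- iteration 2/2 --
    FD 14.4: (-68.519,-75.519) -> (-78.701,-85.701) [heading=225, move]
    PU: pen up
  ]
]
Final: pos=(-78.701,-85.701), heading=225, 2 segment(s) drawn

Segment lengths:
  seg 1: (7,0) -> (5.939,-1.061), length = 1.5
  seg 2: (5.939,-1.061) -> (-4.243,-11.243), length = 14.4
Total = 15.9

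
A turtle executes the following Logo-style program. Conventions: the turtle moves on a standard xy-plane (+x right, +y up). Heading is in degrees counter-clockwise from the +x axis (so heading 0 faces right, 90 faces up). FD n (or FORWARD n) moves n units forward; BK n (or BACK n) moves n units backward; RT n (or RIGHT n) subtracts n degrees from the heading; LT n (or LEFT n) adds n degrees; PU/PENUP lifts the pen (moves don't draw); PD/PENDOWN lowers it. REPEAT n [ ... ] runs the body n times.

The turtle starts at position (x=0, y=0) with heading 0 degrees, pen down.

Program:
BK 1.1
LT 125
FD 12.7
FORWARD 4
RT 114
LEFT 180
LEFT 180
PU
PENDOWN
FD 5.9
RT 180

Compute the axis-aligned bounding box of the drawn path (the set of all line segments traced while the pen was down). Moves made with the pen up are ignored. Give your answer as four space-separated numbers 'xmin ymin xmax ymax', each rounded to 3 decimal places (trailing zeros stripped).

Answer: -10.679 0 0 14.806

Derivation:
Executing turtle program step by step:
Start: pos=(0,0), heading=0, pen down
BK 1.1: (0,0) -> (-1.1,0) [heading=0, draw]
LT 125: heading 0 -> 125
FD 12.7: (-1.1,0) -> (-8.384,10.403) [heading=125, draw]
FD 4: (-8.384,10.403) -> (-10.679,13.68) [heading=125, draw]
RT 114: heading 125 -> 11
LT 180: heading 11 -> 191
LT 180: heading 191 -> 11
PU: pen up
PD: pen down
FD 5.9: (-10.679,13.68) -> (-4.887,14.806) [heading=11, draw]
RT 180: heading 11 -> 191
Final: pos=(-4.887,14.806), heading=191, 4 segment(s) drawn

Segment endpoints: x in {-10.679, -8.384, -4.887, -1.1, 0}, y in {0, 10.403, 13.68, 14.806}
xmin=-10.679, ymin=0, xmax=0, ymax=14.806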